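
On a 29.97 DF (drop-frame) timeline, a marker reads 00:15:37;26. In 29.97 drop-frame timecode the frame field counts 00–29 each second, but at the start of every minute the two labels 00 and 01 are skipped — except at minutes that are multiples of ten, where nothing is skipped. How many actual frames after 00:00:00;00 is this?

As if non-drop at 30 labels/s: (0 × 3600 + 15 × 60 + 37) × 30 + 26 = 28136.
Minute boundaries passed: 15; those not divisible by 10: 15 − 1 = 14; dropped labels = 2 × 14 = 28.
Actual frame index = 28136 − 28 = 28108.

28108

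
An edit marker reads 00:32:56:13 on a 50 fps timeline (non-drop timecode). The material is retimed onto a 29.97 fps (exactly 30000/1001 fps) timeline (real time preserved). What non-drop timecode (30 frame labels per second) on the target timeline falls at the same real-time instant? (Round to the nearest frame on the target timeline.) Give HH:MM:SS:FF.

Source frame index: (0×3600 + 32×60 + 56) × 50 + 13 = 98813.
Real time: 98813 / (50) = 98813/50 s.
Target frame: (98813/50) × (30000/1001) = 414600/7 ≈ 59228.571 → 59229.
At 30 labels/s: frame 59229 → 00:32:54:09.

00:32:54:09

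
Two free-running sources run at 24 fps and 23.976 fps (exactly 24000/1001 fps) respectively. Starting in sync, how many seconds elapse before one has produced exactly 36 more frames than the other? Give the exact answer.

1501.5 seconds

The gap grows by |24000/1001 − 24| = 24/1001 frames per second.
Time for a 36-frame gap: 36 ÷ (24/1001) = 1501.5 s.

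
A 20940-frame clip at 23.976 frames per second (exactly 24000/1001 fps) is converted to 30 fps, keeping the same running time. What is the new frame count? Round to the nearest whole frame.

26201 frames

Frames at target rate = 20940 × (30) / (24000/1001) = 1048047/40 ≈ 26201.175.
Nearest whole frame: 26201.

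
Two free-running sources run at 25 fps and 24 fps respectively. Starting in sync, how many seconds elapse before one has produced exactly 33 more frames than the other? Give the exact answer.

The gap grows by |24 − 25| = 1 frame per second.
Time for a 33-frame gap: 33 ÷ (1) = 33 s.

33 seconds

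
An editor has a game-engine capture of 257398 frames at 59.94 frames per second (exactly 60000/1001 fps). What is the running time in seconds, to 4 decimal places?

Running time = 257398 × 1001/60000 = 128827699/30000 s ≈ 4294.2566 s.

4294.2566 seconds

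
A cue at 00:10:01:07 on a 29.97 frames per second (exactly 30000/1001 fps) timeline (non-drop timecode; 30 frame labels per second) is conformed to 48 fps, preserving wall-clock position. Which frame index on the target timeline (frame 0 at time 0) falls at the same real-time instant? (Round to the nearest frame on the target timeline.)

Source frame index: (0×3600 + 10×60 + 1) × 30 + 7 = 18037.
Real time: 18037 / (30000/1001) = 18055037/30000 s.
Target frame: (18055037/30000) × (48) = 18055037/625 ≈ 28888.059 → 28888.

frame 28888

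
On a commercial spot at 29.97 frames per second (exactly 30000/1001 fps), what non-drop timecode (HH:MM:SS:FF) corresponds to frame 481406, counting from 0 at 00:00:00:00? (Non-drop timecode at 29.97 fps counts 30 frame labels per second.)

481406 ÷ 30 = 16046 full seconds, remainder 26 frames.
16046 s = 4 h 27 min 26 s.
Timecode: 04:27:26:26.

04:27:26:26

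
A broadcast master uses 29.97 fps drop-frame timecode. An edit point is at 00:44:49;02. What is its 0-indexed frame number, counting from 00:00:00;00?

As if non-drop at 30 labels/s: (0 × 3600 + 44 × 60 + 49) × 30 + 2 = 80672.
Minute boundaries passed: 44; those not divisible by 10: 44 − 4 = 40; dropped labels = 2 × 40 = 80.
Actual frame index = 80672 − 80 = 80592.

80592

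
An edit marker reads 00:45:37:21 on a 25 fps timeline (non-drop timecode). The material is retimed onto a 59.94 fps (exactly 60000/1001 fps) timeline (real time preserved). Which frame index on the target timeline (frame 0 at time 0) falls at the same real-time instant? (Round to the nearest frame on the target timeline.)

Source frame index: (0×3600 + 45×60 + 37) × 25 + 21 = 68446.
Real time: 68446 / (25) = 68446/25 s.
Target frame: (68446/25) × (60000/1001) = 23467200/143 ≈ 164106.294 → 164106.

frame 164106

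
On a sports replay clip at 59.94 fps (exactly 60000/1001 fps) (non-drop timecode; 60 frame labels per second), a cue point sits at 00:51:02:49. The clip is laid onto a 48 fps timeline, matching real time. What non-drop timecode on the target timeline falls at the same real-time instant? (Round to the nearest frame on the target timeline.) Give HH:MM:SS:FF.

00:51:05:42

Source frame index: (0×3600 + 51×60 + 2) × 60 + 49 = 183769.
Real time: 183769 / (60000/1001) = 183952769/60000 s.
Target frame: (183952769/60000) × (48) = 183952769/1250 ≈ 147162.215 → 147162.
At 48 labels/s: frame 147162 → 00:51:05:42.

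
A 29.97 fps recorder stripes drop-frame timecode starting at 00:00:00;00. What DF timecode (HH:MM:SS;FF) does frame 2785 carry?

00:01:32;27

Each 10-minute DF block holds 10 × 60 × 30 − 9 × 2 = 17982 frames. 2785 ÷ 17982 → 0 full blocks, remainder 2785.
Within the partial block the first minute is 1800 frames and each further minute 1798, so 1 further minute boundary passed. Total skipped labels = 18 × 0 + 2 × 1 = 2.
Non-drop label index = 2785 + 2 = 2787; at 30 labels/s that is 00:01:32:27, i.e. DF 00:01:32;27.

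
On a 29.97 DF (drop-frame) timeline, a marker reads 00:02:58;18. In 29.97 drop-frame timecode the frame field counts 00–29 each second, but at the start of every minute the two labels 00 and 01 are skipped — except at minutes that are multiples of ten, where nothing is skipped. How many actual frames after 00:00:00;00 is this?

5354

Complete 10-minute blocks: 0, each 17982 frames → 0.
Remaining 2 whole minutes in the current block: 1800 + 1 × 1798 = 3598 frames.
Within the current minute: 58 × 30 + 18 − 2 = 1756 (labels ;00/;01 skipped at this minute). Total = 0 + 3598 + 1756 = 5354.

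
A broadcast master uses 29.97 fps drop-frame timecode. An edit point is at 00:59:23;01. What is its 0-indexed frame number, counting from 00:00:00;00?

106783

Complete 10-minute blocks: 5, each 17982 frames → 89910.
Remaining 9 whole minutes in the current block: 1800 + 8 × 1798 = 16184 frames.
Within the current minute: 23 × 30 + 1 − 2 = 689 (labels ;00/;01 skipped at this minute). Total = 89910 + 16184 + 689 = 106783.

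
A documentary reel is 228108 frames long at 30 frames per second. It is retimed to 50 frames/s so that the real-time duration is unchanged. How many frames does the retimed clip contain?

380180 frames

Target frames = source frames × (target rate / source rate) = 228108 × (50)/(30) = 228108 × 5/3 = 380180.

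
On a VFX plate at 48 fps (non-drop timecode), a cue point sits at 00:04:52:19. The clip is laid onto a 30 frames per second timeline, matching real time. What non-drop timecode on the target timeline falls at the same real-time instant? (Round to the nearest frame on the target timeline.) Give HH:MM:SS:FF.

00:04:52:12

Source frame index: (0×3600 + 4×60 + 52) × 48 + 19 = 14035.
Real time: 14035 / (48) = 14035/48 s.
Target frame: (14035/48) × (30) = 70175/8 ≈ 8771.875 → 8772.
At 30 labels/s: frame 8772 → 00:04:52:12.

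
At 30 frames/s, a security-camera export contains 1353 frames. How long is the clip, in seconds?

Running time = 1353 / (30) = 45.1 s.

45.1 seconds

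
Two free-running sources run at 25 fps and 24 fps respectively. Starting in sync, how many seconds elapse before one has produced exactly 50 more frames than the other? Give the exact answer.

The gap grows by |24 − 25| = 1 frame per second.
Time for a 50-frame gap: 50 ÷ (1) = 50 s.

50 seconds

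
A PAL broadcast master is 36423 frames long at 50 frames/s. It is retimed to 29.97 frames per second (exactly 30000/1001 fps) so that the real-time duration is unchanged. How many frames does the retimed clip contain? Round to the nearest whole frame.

21832 frames

Frames at target rate = 36423 × (30000/1001) / (50) = 21853800/1001 ≈ 21831.968.
Nearest whole frame: 21832.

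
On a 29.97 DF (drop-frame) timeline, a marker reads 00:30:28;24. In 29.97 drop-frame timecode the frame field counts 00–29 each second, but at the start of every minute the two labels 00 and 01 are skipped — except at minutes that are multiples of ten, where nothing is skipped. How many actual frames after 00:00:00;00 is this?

54810

Complete 10-minute blocks: 3, each 17982 frames → 53946.
Remaining 0 whole minutes in the current block: 0 frames.
Within the current minute: 28 × 30 + 24 = 864. Total = 53946 + 0 + 864 = 54810.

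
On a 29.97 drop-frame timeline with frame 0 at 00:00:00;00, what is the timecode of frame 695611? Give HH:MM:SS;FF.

Each 10-minute DF block holds 10 × 60 × 30 − 9 × 2 = 17982 frames. 695611 ÷ 17982 → 38 full blocks, remainder 12295.
Within the partial block the first minute is 1800 frames and each further minute 1798, so 6 further minute boundaries passed. Total skipped labels = 18 × 38 + 2 × 6 = 696.
Non-drop label index = 695611 + 696 = 696307; at 30 labels/s that is 06:26:50:07, i.e. DF 06:26:50;07.

06:26:50;07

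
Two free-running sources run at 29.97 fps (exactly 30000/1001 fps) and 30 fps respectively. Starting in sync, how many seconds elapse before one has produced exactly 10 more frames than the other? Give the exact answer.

1001/3 seconds

The gap grows by |30 − 30000/1001| = 30/1001 frames per second.
Time for a 10-frame gap: 10 ÷ (30/1001) = 1001/3 s.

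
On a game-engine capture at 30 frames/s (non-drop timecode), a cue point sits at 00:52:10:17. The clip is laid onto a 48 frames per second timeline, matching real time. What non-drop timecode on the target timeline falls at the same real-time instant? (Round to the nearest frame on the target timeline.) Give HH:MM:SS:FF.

Source frame index: (0×3600 + 52×60 + 10) × 30 + 17 = 93917.
Real time: 93917 / (30) = 93917/30 s.
Target frame: (93917/30) × (48) = 751336/5 ≈ 150267.200 → 150267.
At 48 labels/s: frame 150267 → 00:52:10:27.

00:52:10:27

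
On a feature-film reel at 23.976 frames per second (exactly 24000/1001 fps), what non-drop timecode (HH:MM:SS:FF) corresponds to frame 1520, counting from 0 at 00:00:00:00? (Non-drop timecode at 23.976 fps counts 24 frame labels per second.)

1520 ÷ 24 = 63 full seconds, remainder 8 frames.
63 s = 0 h 1 min 3 s.
Timecode: 00:01:03:08.

00:01:03:08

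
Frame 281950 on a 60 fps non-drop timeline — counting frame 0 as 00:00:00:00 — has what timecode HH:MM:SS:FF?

01:18:19:10

281950 ÷ 60 = 4699 full seconds, remainder 10 frames.
4699 s = 1 h 18 min 19 s.
Timecode: 01:18:19:10.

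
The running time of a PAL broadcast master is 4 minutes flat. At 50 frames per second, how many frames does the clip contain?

12000 frames

4 min = 240 s.
Frames = 240 × 50 = 12000.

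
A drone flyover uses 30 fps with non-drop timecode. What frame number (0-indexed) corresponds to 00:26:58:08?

Total seconds to the label: (0 × 3600 + 26 × 60 + 58) = 1618.
Frame index = 1618 × 30 + 8 = 48548.

48548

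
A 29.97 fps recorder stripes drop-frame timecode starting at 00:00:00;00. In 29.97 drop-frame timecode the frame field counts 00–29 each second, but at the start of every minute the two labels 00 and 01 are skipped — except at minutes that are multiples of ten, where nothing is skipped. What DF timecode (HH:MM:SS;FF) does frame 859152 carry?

07:57:47;02

Ten DF minutes hold 17982 frames, so frame 859152 lies in block 47 (frames 845154–863135) with 13998 frames into that block.
The block's first minute is 1800 frames and the rest 1798 each; 13998 frames reaches minute 7, so 47 × 18 + 7 × 2 = 860 labels have been skipped so far.
Adding those back, label number 859152 + 860 = 860012 at 30 labels/s is 28667 s + 2 f = 7 h 57 min 47 s frame 2, i.e. 07:57:47;02.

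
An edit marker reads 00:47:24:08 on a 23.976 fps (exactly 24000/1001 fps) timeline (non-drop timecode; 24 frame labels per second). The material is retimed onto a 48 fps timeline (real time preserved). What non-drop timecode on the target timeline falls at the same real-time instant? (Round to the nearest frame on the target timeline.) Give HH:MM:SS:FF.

Source frame index: (0×3600 + 47×60 + 24) × 24 + 8 = 68264.
Real time: 68264 / (24000/1001) = 8541533/3000 s.
Target frame: (8541533/3000) × (48) = 17083066/125 ≈ 136664.528 → 136665.
At 48 labels/s: frame 136665 → 00:47:27:09.

00:47:27:09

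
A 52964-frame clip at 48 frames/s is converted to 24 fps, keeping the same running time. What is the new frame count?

Target frames = source frames × (target rate / source rate) = 52964 × (24)/(48) = 52964 × 1/2 = 26482.

26482 frames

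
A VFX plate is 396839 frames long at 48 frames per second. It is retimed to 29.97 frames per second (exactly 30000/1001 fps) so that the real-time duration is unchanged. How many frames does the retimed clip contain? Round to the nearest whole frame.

247777 frames

Frames at target rate = 396839 × (30000/1001) / (48) = 248024375/1001 ≈ 247776.598.
Nearest whole frame: 247777.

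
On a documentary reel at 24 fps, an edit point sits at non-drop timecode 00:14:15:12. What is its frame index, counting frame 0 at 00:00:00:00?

Total seconds to the label: (0 × 3600 + 14 × 60 + 15) = 855.
Frame index = 855 × 24 + 12 = 20532.

20532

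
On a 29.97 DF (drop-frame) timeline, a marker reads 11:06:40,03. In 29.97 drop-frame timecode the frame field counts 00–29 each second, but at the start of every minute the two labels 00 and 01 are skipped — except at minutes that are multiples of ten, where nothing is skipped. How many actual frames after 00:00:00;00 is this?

Complete 10-minute blocks: 66, each 17982 frames → 1186812.
Remaining 6 whole minutes in the current block: 1800 + 5 × 1798 = 10790 frames.
Within the current minute: 40 × 30 + 3 − 2 = 1201 (labels ;00/;01 skipped at this minute). Total = 1186812 + 10790 + 1201 = 1198803.

1198803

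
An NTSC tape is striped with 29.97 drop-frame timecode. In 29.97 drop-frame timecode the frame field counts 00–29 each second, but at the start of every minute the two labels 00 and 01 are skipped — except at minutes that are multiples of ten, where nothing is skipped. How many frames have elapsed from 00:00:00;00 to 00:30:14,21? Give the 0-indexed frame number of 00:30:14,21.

Complete 10-minute blocks: 3, each 17982 frames → 53946.
Remaining 0 whole minutes in the current block: 0 frames.
Within the current minute: 14 × 30 + 21 = 441. Total = 53946 + 0 + 441 = 54387.

54387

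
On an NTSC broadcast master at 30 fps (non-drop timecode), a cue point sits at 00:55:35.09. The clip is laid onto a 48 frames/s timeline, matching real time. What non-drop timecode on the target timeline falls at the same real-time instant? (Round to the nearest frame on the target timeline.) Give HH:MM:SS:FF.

00:55:35:14

Source frame index: (0×3600 + 55×60 + 35) × 30 + 9 = 100059.
Real time: 100059 / (30) = 33353/10 s.
Target frame: (33353/10) × (48) = 800472/5 ≈ 160094.400 → 160094.
At 48 labels/s: frame 160094 → 00:55:35:14.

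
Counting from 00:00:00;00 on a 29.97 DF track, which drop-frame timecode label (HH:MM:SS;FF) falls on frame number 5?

00:00:00;05

Ten DF minutes hold 17982 frames, so frame 5 lies in block 0 (frames 0–17981) with 5 frames into that block.
The block's first minute is 1800 frames and the rest 1798 each; 5 frames reaches minute 0, so 0 × 18 + 0 × 2 = 0 labels have been skipped so far.
Adding those back, label number 5 + 0 = 5 at 30 labels/s is 0 s + 5 f = 0 h 0 min 0 s frame 5, i.e. 00:00:00;05.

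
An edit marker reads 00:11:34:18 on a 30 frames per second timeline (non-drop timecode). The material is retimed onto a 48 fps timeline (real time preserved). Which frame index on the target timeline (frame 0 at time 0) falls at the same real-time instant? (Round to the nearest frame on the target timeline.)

frame 33341

Source frame index: (0×3600 + 11×60 + 34) × 30 + 18 = 20838.
Real time: 20838 / (30) = 3473/5 s.
Target frame: (3473/5) × (48) = 166704/5 ≈ 33340.800 → 33341.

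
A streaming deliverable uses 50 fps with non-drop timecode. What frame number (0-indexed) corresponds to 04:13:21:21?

Total seconds to the label: (4 × 3600 + 13 × 60 + 21) = 15201.
Frame index = 15201 × 50 + 21 = 760071.

760071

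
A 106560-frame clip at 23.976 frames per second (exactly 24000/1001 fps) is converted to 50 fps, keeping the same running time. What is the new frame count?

222222 frames

Target frames = source frames × (target rate / source rate) = 106560 × (50)/(24000/1001) = 106560 × 1001/480 = 222222.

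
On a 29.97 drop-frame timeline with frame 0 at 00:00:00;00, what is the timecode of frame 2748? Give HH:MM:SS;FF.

Ten DF minutes hold 17982 frames, so frame 2748 lies in block 0 (frames 0–17981) with 2748 frames into that block.
The block's first minute is 1800 frames and the rest 1798 each; 2748 frames reaches minute 1, so 0 × 18 + 1 × 2 = 2 labels have been skipped so far.
Adding those back, label number 2748 + 2 = 2750 at 30 labels/s is 91 s + 20 f = 0 h 1 min 31 s frame 20, i.e. 00:01:31;20.

00:01:31;20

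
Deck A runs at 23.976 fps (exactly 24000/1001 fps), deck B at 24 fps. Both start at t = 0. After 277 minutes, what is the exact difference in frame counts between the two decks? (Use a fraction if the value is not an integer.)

398880/1001 frames

277 min = 16620 s.
A emits 24000/1001 × 16620 = 398880000/1001 frames; B emits 24 × 16620 = 398880.
Difference = 398880/1001 frames (≈ 398.4815); B is ahead of A.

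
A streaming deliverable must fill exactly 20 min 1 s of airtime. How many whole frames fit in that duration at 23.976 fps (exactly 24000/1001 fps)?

20 min 1 s = 1201 s.
Frames = 1201 × 24000/1001 = 28824000/1001 ≈ 28795.2048.
Complete frames: 28795.

28795 frames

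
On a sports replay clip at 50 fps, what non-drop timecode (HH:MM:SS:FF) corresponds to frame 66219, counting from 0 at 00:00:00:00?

00:22:04:19

66219 ÷ 50 = 1324 full seconds, remainder 19 frames.
1324 s = 0 h 22 min 4 s.
Timecode: 00:22:04:19.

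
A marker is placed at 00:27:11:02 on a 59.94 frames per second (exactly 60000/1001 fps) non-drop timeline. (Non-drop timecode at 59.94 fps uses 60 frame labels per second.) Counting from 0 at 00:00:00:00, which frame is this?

frame 97862

Total seconds to the label: (0 × 3600 + 27 × 60 + 11) = 1631.
Frame index = 1631 × 60 + 2 = 97862.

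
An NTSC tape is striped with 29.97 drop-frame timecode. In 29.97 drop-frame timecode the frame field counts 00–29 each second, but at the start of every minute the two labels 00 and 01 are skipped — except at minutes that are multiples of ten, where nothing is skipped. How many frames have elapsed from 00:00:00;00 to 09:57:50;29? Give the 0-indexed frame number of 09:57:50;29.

1075053

As if non-drop at 30 labels/s: (9 × 3600 + 57 × 60 + 50) × 30 + 29 = 1076129.
Minute boundaries passed: 597; those not divisible by 10: 597 − 59 = 538; dropped labels = 2 × 538 = 1076.
Actual frame index = 1076129 − 1076 = 1075053.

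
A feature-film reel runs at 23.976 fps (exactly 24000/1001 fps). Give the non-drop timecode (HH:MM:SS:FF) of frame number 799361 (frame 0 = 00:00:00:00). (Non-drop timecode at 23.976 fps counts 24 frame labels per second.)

799361 ÷ 24 = 33306 full seconds, remainder 17 frames.
33306 s = 9 h 15 min 6 s.
Timecode: 09:15:06:17.

09:15:06:17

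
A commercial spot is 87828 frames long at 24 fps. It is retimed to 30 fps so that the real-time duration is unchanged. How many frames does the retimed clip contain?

109785 frames

Target frames = source frames × (target rate / source rate) = 87828 × (30)/(24) = 87828 × 5/4 = 109785.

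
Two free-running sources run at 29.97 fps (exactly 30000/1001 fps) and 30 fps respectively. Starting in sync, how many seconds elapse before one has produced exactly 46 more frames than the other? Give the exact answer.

The gap grows by |30 − 30000/1001| = 30/1001 frames per second.
Time for a 46-frame gap: 46 ÷ (30/1001) = 23023/15 s.

23023/15 seconds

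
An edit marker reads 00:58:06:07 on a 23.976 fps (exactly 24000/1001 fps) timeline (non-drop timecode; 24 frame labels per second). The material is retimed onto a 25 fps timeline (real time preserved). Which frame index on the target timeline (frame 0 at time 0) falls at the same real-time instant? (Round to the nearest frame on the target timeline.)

Source frame index: (0×3600 + 58×60 + 6) × 24 + 7 = 83671.
Real time: 83671 / (24000/1001) = 83754671/24000 s.
Target frame: (83754671/24000) × (25) = 83754671/960 ≈ 87244.449 → 87244.

frame 87244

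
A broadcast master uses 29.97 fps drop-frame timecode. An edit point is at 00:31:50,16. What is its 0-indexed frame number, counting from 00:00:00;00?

As if non-drop at 30 labels/s: (0 × 3600 + 31 × 60 + 50) × 30 + 16 = 57316.
Minute boundaries passed: 31; those not divisible by 10: 31 − 3 = 28; dropped labels = 2 × 28 = 56.
Actual frame index = 57316 − 56 = 57260.

57260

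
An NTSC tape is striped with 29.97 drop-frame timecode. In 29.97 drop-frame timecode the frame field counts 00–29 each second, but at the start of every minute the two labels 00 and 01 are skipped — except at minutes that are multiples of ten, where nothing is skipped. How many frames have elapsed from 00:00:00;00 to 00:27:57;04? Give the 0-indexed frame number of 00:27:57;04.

50264

As if non-drop at 30 labels/s: (0 × 3600 + 27 × 60 + 57) × 30 + 4 = 50314.
Minute boundaries passed: 27; those not divisible by 10: 27 − 2 = 25; dropped labels = 2 × 25 = 50.
Actual frame index = 50314 − 50 = 50264.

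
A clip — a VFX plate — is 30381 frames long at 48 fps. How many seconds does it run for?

Running time = 30381 / (48) = 632.9375 s.

632.9375 seconds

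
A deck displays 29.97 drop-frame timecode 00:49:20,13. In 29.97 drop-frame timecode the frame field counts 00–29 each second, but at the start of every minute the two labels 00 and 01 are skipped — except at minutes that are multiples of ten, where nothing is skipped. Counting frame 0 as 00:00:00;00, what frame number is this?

88723

As if non-drop at 30 labels/s: (0 × 3600 + 49 × 60 + 20) × 30 + 13 = 88813.
Minute boundaries passed: 49; those not divisible by 10: 49 − 4 = 45; dropped labels = 2 × 45 = 90.
Actual frame index = 88813 − 90 = 88723.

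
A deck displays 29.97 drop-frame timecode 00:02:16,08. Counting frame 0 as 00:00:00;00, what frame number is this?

4084

Complete 10-minute blocks: 0, each 17982 frames → 0.
Remaining 2 whole minutes in the current block: 1800 + 1 × 1798 = 3598 frames.
Within the current minute: 16 × 30 + 8 − 2 = 486 (labels ;00/;01 skipped at this minute). Total = 0 + 3598 + 486 = 4084.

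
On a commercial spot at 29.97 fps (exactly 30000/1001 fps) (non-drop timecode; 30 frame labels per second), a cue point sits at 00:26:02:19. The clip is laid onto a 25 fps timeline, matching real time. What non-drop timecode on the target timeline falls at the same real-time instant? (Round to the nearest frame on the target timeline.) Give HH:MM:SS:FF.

Source frame index: (0×3600 + 26×60 + 2) × 30 + 19 = 46879.
Real time: 46879 / (30000/1001) = 46925879/30000 s.
Target frame: (46925879/30000) × (25) = 46925879/1200 ≈ 39104.899 → 39105.
At 25 labels/s: frame 39105 → 00:26:04:05.

00:26:04:05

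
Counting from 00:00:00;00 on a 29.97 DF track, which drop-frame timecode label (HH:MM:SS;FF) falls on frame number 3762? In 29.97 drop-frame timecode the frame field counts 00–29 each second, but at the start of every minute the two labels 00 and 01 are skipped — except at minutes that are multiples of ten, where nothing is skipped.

Each 10-minute DF block holds 10 × 60 × 30 − 9 × 2 = 17982 frames. 3762 ÷ 17982 → 0 full blocks, remainder 3762.
Within the partial block the first minute is 1800 frames and each further minute 1798, so 2 further minute boundaries passed. Total skipped labels = 18 × 0 + 2 × 2 = 4.
Non-drop label index = 3762 + 4 = 3766; at 30 labels/s that is 00:02:05:16, i.e. DF 00:02:05;16.

00:02:05;16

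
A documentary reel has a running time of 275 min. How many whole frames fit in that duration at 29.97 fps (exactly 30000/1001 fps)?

275 min = 16500 s.
Frames = 16500 × 30000/1001 = 45000000/91 ≈ 494505.4945.
Complete frames: 494505.

494505 frames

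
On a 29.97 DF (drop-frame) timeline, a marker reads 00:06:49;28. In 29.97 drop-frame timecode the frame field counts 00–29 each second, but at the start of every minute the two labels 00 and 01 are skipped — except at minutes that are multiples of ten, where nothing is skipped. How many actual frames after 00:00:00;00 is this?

12286

Complete 10-minute blocks: 0, each 17982 frames → 0.
Remaining 6 whole minutes in the current block: 1800 + 5 × 1798 = 10790 frames.
Within the current minute: 49 × 30 + 28 − 2 = 1496 (labels ;00/;01 skipped at this minute). Total = 0 + 10790 + 1496 = 12286.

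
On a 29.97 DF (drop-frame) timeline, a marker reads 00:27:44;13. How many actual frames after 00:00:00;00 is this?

49883

As if non-drop at 30 labels/s: (0 × 3600 + 27 × 60 + 44) × 30 + 13 = 49933.
Minute boundaries passed: 27; those not divisible by 10: 27 − 2 = 25; dropped labels = 2 × 25 = 50.
Actual frame index = 49933 − 50 = 49883.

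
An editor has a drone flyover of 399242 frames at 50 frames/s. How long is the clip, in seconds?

Running time = 399242 / (50) = 7984.84 s.

7984.84 seconds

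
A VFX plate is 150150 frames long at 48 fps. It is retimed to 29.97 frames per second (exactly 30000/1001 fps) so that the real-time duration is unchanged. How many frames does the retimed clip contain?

Target frames = source frames × (target rate / source rate) = 150150 × (30000/1001)/(48) = 150150 × 625/1001 = 93750.

93750 frames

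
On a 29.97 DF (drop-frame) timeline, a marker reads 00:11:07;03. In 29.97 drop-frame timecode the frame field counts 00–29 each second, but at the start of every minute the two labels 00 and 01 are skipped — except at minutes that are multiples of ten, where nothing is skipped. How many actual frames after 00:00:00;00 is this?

19993

As if non-drop at 30 labels/s: (0 × 3600 + 11 × 60 + 7) × 30 + 3 = 20013.
Minute boundaries passed: 11; those not divisible by 10: 11 − 1 = 10; dropped labels = 2 × 10 = 20.
Actual frame index = 20013 − 20 = 19993.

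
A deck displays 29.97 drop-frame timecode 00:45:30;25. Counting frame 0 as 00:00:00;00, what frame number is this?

Complete 10-minute blocks: 4, each 17982 frames → 71928.
Remaining 5 whole minutes in the current block: 1800 + 4 × 1798 = 8992 frames.
Within the current minute: 30 × 30 + 25 − 2 = 923 (labels ;00/;01 skipped at this minute). Total = 71928 + 8992 + 923 = 81843.

81843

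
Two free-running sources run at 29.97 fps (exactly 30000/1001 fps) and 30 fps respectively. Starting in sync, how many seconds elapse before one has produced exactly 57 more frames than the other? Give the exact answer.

The gap grows by |30 − 30000/1001| = 30/1001 frames per second.
Time for a 57-frame gap: 57 ÷ (30/1001) = 1901.9 s.

1901.9 seconds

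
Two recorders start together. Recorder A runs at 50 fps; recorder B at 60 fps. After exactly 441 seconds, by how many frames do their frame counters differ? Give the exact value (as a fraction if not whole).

A emits 50 × 441 = 22050 frames; B emits 60 × 441 = 26460.
Difference = 4410 frames; B is ahead of A.

4410 frames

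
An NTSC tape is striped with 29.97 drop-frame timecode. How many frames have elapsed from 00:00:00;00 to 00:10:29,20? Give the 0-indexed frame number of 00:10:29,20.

As if non-drop at 30 labels/s: (0 × 3600 + 10 × 60 + 29) × 30 + 20 = 18890.
Minute boundaries passed: 10; those not divisible by 10: 10 − 1 = 9; dropped labels = 2 × 9 = 18.
Actual frame index = 18890 − 18 = 18872.

18872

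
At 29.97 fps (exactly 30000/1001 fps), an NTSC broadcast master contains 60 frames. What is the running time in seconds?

Running time = 60 / (30000/1001) = 2.002 s.

2.002 seconds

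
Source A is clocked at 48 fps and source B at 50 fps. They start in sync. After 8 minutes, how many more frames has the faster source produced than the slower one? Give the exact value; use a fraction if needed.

960 frames

8 min = 480 s.
A emits 48 × 480 = 23040 frames; B emits 50 × 480 = 24000.
Difference = 960 frames; B is ahead of A.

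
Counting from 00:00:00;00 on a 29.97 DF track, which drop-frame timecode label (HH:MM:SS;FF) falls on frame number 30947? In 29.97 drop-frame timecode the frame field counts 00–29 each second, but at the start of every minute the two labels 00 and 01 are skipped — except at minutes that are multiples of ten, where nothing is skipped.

00:17:12;19

Ten DF minutes hold 17982 frames, so frame 30947 lies in block 1 (frames 17982–35963) with 12965 frames into that block.
The block's first minute is 1800 frames and the rest 1798 each; 12965 frames reaches minute 7, so 1 × 18 + 7 × 2 = 32 labels have been skipped so far.
Adding those back, label number 30947 + 32 = 30979 at 30 labels/s is 1032 s + 19 f = 0 h 17 min 12 s frame 19, i.e. 00:17:12;19.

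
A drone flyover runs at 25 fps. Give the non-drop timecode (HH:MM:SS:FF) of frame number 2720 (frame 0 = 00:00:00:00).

00:01:48:20

2720 ÷ 25 = 108 full seconds, remainder 20 frames.
108 s = 0 h 1 min 48 s.
Timecode: 00:01:48:20.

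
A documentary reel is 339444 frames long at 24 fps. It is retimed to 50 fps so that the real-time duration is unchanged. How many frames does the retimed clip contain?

Target frames = source frames × (target rate / source rate) = 339444 × (50)/(24) = 339444 × 25/12 = 707175.

707175 frames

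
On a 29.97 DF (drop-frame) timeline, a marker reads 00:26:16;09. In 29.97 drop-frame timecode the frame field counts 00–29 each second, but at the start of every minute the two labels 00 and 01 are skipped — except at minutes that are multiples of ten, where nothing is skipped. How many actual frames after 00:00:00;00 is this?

Complete 10-minute blocks: 2, each 17982 frames → 35964.
Remaining 6 whole minutes in the current block: 1800 + 5 × 1798 = 10790 frames.
Within the current minute: 16 × 30 + 9 − 2 = 487 (labels ;00/;01 skipped at this minute). Total = 35964 + 10790 + 487 = 47241.

47241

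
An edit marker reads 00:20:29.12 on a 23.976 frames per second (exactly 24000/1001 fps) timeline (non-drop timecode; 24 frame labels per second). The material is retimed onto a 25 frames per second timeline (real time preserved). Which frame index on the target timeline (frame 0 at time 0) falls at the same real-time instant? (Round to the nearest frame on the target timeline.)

frame 30768

Source frame index: (0×3600 + 20×60 + 29) × 24 + 12 = 29508.
Real time: 29508 / (24000/1001) = 2461459/2000 s.
Target frame: (2461459/2000) × (25) = 2461459/80 ≈ 30768.237 → 30768.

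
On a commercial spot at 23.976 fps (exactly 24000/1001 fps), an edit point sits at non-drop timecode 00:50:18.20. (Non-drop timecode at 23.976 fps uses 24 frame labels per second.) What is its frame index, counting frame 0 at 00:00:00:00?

frame 72452

Total seconds to the label: (0 × 3600 + 50 × 60 + 18) = 3018.
Frame index = 3018 × 24 + 20 = 72452.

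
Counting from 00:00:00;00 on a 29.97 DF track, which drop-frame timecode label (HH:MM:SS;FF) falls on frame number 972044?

09:00:33;26

Each 10-minute DF block holds 10 × 60 × 30 − 9 × 2 = 17982 frames. 972044 ÷ 17982 → 54 full blocks, remainder 1016.
Within the partial block the first minute is 1800 frames and each further minute 1798, so 0 further minute boundaries passed. Total skipped labels = 18 × 54 + 2 × 0 = 972.
Non-drop label index = 972044 + 972 = 973016; at 30 labels/s that is 09:00:33:26, i.e. DF 09:00:33;26.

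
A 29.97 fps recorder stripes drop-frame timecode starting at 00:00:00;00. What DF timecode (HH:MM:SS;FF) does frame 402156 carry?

Ten DF minutes hold 17982 frames, so frame 402156 lies in block 22 (frames 395604–413585) with 6552 frames into that block.
The block's first minute is 1800 frames and the rest 1798 each; 6552 frames reaches minute 3, so 22 × 18 + 3 × 2 = 402 labels have been skipped so far.
Adding those back, label number 402156 + 402 = 402558 at 30 labels/s is 13418 s + 18 f = 3 h 43 min 38 s frame 18, i.e. 03:43:38;18.

03:43:38;18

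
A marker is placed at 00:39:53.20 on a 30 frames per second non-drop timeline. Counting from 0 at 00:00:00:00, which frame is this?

71810

Total seconds to the label: (0 × 3600 + 39 × 60 + 53) = 2393.
Frame index = 2393 × 30 + 20 = 71810.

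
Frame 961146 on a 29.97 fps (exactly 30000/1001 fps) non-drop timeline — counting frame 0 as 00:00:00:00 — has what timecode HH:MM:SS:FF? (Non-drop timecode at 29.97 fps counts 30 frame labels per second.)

08:53:58:06

961146 ÷ 30 = 32038 full seconds, remainder 6 frames.
32038 s = 8 h 53 min 58 s.
Timecode: 08:53:58:06.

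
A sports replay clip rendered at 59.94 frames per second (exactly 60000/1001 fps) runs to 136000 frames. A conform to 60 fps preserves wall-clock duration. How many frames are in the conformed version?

136136 frames

Target frames = source frames × (target rate / source rate) = 136000 × (60)/(60000/1001) = 136000 × 1001/1000 = 136136.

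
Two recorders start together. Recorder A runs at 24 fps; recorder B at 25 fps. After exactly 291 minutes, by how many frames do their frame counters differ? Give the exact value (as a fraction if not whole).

17460 frames

291 min = 17460 s.
A emits 24 × 17460 = 419040 frames; B emits 25 × 17460 = 436500.
Difference = 17460 frames; B is ahead of A.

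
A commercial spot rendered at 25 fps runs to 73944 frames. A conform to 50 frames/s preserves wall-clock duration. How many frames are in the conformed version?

147888 frames

Target frames = source frames × (target rate / source rate) = 73944 × (50)/(25) = 73944 × 2 = 147888.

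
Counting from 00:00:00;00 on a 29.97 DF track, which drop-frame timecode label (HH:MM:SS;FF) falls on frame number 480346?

04:27:07;18

Each 10-minute DF block holds 10 × 60 × 30 − 9 × 2 = 17982 frames. 480346 ÷ 17982 → 26 full blocks, remainder 12814.
Within the partial block the first minute is 1800 frames and each further minute 1798, so 7 further minute boundaries passed. Total skipped labels = 18 × 26 + 2 × 7 = 482.
Non-drop label index = 480346 + 482 = 480828; at 30 labels/s that is 04:27:07:18, i.e. DF 04:27:07;18.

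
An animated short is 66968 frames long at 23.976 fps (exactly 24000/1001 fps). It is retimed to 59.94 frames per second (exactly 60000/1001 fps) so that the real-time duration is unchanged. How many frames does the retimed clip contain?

Target frames = source frames × (target rate / source rate) = 66968 × (60000/1001)/(24000/1001) = 66968 × 5/2 = 167420.

167420 frames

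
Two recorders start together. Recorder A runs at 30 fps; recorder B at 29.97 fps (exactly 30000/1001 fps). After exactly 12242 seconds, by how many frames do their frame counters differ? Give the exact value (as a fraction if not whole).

A emits 30 × 12242 = 367260 frames; B emits 30000/1001 × 12242 = 367260000/1001.
Difference = 367260/1001 frames (≈ 366.8931); B is behind A.

367260/1001 frames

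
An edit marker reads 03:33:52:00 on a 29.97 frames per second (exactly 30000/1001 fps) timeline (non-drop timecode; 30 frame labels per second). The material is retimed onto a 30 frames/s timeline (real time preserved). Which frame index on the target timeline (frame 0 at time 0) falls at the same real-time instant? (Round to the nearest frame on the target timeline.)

frame 385345

Source frame index: (3×3600 + 33×60 + 52) × 30 + 0 = 384960.
Real time: 384960 / (30000/1001) = 1605604/125 s.
Target frame: (1605604/125) × (30) = 9633624/25 ≈ 385344.960 → 385345.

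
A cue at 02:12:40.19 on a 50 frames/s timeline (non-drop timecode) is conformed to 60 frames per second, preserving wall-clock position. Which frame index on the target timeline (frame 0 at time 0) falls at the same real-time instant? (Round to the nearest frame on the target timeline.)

frame 477623

Source frame index: (2×3600 + 12×60 + 40) × 50 + 19 = 398019.
Real time: 398019 / (50) = 398019/50 s.
Target frame: (398019/50) × (60) = 2388114/5 ≈ 477622.800 → 477623.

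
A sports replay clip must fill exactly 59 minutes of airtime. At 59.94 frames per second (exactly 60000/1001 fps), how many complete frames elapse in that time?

212187 frames

59 min = 3540 s.
Frames = 3540 × 60000/1001 = 212400000/1001 ≈ 212187.8122.
Complete frames: 212187.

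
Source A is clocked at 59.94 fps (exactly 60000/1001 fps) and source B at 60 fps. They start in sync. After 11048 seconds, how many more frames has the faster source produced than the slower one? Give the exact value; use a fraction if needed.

662880/1001 frames

A emits 60000/1001 × 11048 = 662880000/1001 frames; B emits 60 × 11048 = 662880.
Difference = 662880/1001 frames (≈ 662.2178); B is ahead of A.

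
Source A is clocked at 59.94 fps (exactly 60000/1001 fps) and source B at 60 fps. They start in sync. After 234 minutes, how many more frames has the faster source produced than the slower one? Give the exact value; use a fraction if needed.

234 min = 14040 s.
A emits 60000/1001 × 14040 = 64800000/77 frames; B emits 60 × 14040 = 842400.
Difference = 64800/77 frames (≈ 841.5584); B is ahead of A.

64800/77 frames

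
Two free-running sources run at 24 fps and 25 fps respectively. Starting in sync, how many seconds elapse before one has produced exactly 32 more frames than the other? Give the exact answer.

The gap grows by |25 − 24| = 1 frame per second.
Time for a 32-frame gap: 32 ÷ (1) = 32 s.

32 seconds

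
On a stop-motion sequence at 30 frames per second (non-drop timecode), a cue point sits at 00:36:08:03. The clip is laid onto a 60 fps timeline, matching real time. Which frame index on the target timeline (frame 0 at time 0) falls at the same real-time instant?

Source frame index: (0×3600 + 36×60 + 8) × 30 + 3 = 65043.
Real time: 65043 / (30) = 21681/10 s.
Target frame: (21681/10) × (60) = 130086.

frame 130086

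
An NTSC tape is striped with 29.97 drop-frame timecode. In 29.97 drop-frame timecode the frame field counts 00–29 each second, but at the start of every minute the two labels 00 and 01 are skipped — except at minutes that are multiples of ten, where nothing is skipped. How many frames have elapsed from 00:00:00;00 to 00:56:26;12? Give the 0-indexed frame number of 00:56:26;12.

Complete 10-minute blocks: 5, each 17982 frames → 89910.
Remaining 6 whole minutes in the current block: 1800 + 5 × 1798 = 10790 frames.
Within the current minute: 26 × 30 + 12 − 2 = 790 (labels ;00/;01 skipped at this minute). Total = 89910 + 10790 + 790 = 101490.

101490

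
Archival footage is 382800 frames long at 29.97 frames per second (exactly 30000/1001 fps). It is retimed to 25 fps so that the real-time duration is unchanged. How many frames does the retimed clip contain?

Target frames = source frames × (target rate / source rate) = 382800 × (25)/(30000/1001) = 382800 × 1001/1200 = 319319.

319319 frames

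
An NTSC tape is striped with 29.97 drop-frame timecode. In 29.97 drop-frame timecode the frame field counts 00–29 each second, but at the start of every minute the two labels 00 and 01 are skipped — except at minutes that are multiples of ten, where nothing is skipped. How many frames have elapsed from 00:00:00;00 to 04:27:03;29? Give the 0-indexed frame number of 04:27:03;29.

As if non-drop at 30 labels/s: (4 × 3600 + 27 × 60 + 3) × 30 + 29 = 480719.
Minute boundaries passed: 267; those not divisible by 10: 267 − 26 = 241; dropped labels = 2 × 241 = 482.
Actual frame index = 480719 − 482 = 480237.

480237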